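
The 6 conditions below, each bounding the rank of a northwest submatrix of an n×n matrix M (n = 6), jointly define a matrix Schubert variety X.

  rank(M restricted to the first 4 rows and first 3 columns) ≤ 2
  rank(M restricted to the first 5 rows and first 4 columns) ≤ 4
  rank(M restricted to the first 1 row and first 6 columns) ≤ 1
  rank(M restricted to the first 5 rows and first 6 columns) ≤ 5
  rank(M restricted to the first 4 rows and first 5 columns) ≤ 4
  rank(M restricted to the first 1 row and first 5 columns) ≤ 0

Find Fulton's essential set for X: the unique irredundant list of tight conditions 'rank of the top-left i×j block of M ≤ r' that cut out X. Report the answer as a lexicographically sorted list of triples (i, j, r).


The tightest implied rank at each (i,j), from the 6 conditions:

  0 | 0 | 0 | 0 | 0 | 1
  1 | 1 | 1 | 1 | 1 | 2
  1 | 2 | 2 | 2 | 2 | 3
  1 | 2 | 2 | 3 | 3 | 4
  1 | 2 | 3 | 4 | 4 | 5
  1 | 2 | 3 | 4 | 5 | 6

reading off 1-entries of Δ²R: w = (6, 1, 2, 4, 3, 5).

Fulton essential set (2 of the 6 Rothe cells):

[(1, 5, 0), (4, 3, 2)]


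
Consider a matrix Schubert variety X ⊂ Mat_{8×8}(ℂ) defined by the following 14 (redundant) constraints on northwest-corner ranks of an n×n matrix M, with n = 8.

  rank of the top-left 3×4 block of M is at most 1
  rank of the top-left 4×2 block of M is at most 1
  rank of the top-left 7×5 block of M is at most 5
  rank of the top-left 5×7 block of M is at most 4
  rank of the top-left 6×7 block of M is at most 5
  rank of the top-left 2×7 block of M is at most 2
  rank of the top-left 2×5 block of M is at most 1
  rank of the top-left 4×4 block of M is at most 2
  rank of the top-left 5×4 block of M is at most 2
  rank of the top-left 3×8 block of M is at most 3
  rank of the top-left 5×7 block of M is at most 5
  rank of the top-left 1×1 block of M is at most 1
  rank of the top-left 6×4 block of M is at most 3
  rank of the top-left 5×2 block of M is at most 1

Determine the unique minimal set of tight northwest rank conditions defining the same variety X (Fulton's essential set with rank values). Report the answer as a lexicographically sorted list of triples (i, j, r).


Rank table r_w(8×8) implied by the 14 constraints:

  i=1: 1 1 1 1 1 1 1 1
  i=2: 1 1 1 1 1 2 2 2
  i=3: 1 1 1 1 2 3 3 3
  i=4: 1 1 2 2 3 4 4 4
  i=5: 1 1 2 2 3 4 4 5
  i=6: 1 2 3 3 4 5 5 6
  i=7: 1 2 3 4 5 6 6 7
  i=8: 1 2 3 4 5 6 7 8

second differences of R give the permutation w = (1, 6, 5, 3, 8, 2, 4, 7).

ℓ(w)=11; the 5 essential cells (i,j,r):

[(2, 5, 1), (3, 4, 1), (5, 2, 1), (5, 4, 2), (5, 7, 4)]


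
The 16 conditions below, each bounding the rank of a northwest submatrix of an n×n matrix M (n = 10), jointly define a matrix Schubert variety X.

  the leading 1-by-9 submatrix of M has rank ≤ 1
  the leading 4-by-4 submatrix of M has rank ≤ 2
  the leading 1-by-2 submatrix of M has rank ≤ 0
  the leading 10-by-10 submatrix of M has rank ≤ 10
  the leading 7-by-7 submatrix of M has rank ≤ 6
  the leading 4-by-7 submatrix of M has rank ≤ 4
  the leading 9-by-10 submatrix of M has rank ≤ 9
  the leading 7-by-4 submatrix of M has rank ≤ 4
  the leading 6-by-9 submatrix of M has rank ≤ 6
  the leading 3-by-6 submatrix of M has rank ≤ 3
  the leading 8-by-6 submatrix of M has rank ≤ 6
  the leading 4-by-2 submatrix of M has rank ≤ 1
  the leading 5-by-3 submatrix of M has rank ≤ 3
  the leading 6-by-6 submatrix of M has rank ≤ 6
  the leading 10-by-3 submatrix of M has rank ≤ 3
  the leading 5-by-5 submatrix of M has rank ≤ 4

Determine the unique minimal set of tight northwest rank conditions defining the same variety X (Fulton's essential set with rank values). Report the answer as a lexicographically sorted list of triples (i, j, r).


Rank table r_w(10×10) implied by the 16 constraints:

  i=1: 0, 0, 1, 1, 1, 1, 1, 1, 1, 1
  i=2: 1, 1, 2, 2, 2, 2, 2, 2, 2, 2
  i=3: 1, 1, 2, 2, 3, 3, 3, 3, 3, 3
  i=4: 1, 1, 2, 2, 3, 4, 4, 4, 4, 4
  i=5: 1, 2, 3, 3, 4, 5, 5, 5, 5, 5
  i=6: 1, 2, 3, 4, 5, 6, 6, 6, 6, 6
  i=7: 1, 2, 3, 4, 5, 6, 6, 7, 7, 7
  i=8: 1, 2, 3, 4, 5, 6, 7, 8, 8, 8
  i=9: 1, 2, 3, 4, 5, 6, 7, 8, 9, 9
  i=10: 1, 2, 3, 4, 5, 6, 7, 8, 9, 10

the unique w with this rank table is (3, 1, 5, 6, 2, 4, 8, 7, 9, 10).

4 SE-corners of the 7-cell Rothe diagram give Ess(w):

[(1, 2, 0), (4, 2, 1), (4, 4, 2), (7, 7, 6)]


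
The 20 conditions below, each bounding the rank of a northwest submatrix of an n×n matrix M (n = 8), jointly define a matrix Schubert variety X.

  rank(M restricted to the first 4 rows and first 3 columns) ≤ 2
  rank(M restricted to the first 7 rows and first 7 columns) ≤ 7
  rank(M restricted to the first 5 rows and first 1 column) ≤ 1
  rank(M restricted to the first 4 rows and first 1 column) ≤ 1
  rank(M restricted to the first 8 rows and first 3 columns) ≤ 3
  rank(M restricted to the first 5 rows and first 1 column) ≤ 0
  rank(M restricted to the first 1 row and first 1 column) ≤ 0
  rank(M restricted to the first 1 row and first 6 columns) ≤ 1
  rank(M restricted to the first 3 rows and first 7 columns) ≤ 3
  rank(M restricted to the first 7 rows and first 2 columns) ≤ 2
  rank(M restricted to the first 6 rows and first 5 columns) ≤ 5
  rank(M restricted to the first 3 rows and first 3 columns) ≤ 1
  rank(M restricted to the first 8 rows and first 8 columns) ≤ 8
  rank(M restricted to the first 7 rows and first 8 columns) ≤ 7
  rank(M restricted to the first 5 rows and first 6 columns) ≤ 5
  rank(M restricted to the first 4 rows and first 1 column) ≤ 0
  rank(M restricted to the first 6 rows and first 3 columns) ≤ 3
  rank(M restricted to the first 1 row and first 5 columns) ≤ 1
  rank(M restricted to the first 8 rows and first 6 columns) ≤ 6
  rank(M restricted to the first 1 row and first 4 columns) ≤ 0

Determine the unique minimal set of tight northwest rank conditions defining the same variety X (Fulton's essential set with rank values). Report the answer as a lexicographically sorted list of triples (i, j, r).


Computing R[i][j] = min implied NW-rank bound (n=8, 20 conditions):

  i=1: 0  0  0  0  1  1  1  1
  i=2: 0  1  1  1  2  2  2  2
  i=3: 0  1  1  2  3  3  3  3
  i=4: 0  1  2  3  4  4  4  4
  i=5: 0  1  2  3  4  5  5  5
  i=6: 1  2  3  4  5  6  6  6
  i=7: 1  2  3  4  5  6  7  7
  i=8: 1  2  3  4  5  6  7  8

hence w(1..8) = (5, 2, 4, 3, 6, 1, 7, 8).

Rothe diagram D(w) (9 cells), 3 SE-corners (essential conditions):

[(1, 4, 0), (3, 3, 1), (5, 1, 0)]


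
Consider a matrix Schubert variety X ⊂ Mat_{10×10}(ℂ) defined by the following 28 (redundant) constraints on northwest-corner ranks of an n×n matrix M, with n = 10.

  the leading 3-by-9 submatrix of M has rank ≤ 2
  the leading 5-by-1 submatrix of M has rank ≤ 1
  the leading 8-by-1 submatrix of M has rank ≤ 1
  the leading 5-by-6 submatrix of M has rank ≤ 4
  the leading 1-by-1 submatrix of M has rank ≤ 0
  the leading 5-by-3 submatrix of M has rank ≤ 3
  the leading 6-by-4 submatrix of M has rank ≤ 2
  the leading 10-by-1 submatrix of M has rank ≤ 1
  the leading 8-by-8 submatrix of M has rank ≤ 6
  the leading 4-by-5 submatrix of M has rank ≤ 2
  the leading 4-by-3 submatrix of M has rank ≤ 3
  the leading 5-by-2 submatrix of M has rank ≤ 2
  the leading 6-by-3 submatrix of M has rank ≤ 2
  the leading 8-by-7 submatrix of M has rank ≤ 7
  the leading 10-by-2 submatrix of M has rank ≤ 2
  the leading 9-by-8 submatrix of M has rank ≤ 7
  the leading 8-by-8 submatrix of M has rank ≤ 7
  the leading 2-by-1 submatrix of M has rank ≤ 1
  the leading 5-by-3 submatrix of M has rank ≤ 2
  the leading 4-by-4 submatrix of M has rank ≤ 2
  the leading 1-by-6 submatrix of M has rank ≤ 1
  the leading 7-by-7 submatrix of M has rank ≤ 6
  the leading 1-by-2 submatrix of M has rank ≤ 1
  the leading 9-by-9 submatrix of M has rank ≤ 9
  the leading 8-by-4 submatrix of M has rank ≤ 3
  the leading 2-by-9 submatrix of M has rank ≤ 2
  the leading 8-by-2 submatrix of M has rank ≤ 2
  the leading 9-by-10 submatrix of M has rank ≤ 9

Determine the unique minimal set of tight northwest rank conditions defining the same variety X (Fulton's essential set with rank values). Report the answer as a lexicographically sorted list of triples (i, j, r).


Propagating the 28 rank bounds to every northwest block:

  row 1: 0  1  1  1  1  1  1  1  1  1
  row 2: 1  2  2  2  2  2  2  2  2  2
  row 3: 1  2  2  2  2  2  2  2  2  3
  row 4: 1  2  2  2  2  3  3  3  3  4
  row 5: 1  2  2  2  3  4  4  4  4  5
  row 6: 1  2  2  2  3  4  5  5  5  6
  row 7: 1  2  3  3  4  5  6  6  6  7
  row 8: 1  2  3  3  4  5  6  6  7  8
  row 9: 1  2  3  4  5  6  7  7  8  9
  row 10: 1  2  3  4  5  6  7  8  9  10

reading off 1-entries of Δ²R: w = (2, 1, 10, 6, 5, 7, 3, 9, 4, 8).

ℓ(w)=17; the 6 essential cells (i,j,r):

[(1, 1, 0), (3, 9, 2), (4, 5, 2), (6, 4, 2), (8, 4, 3), (8, 8, 6)]


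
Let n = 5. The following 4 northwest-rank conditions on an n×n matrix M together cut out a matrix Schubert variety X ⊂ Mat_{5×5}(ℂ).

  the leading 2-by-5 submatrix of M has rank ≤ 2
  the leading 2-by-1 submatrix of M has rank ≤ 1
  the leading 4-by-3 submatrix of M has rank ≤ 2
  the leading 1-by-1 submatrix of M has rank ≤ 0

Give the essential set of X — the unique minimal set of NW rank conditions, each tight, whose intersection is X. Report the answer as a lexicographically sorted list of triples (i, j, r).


Recovering R(i,j) via the rank-extension bound from the 4 conditions:

  row 1: 0, 1, 1, 1, 1
  row 2: 1, 2, 2, 2, 2
  row 3: 1, 2, 2, 3, 3
  row 4: 1, 2, 2, 3, 4
  row 5: 1, 2, 3, 4, 5

reading off 1-entries of Δ²R: w = (2, 1, 4, 5, 3).

ℓ(w)=3; the 2 essential cells (i,j,r):

[(1, 1, 0), (4, 3, 2)]


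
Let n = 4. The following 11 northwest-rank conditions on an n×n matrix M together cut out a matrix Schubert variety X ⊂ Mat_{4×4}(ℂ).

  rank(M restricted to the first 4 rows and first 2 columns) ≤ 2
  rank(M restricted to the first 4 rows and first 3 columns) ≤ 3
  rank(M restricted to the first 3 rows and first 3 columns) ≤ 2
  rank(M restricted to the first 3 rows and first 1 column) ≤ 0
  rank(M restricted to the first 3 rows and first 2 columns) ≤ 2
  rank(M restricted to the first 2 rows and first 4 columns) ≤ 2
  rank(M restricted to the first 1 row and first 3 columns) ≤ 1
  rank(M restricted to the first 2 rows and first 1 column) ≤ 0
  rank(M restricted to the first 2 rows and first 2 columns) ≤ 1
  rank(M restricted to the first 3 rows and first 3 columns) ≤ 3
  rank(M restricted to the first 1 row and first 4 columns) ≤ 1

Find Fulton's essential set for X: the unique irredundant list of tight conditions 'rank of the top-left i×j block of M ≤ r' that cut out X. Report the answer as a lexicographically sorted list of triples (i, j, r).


Recovering R(i,j) via the rank-extension bound from the 11 conditions:

  R[1]: 0  1  1  1
  R[2]: 0  1  2  2
  R[3]: 0  1  2  3
  R[4]: 1  2  3  4

second differences of R give the permutation w = (2, 3, 4, 1).

D(w) has 3 cells with 1 SE-corner; essential set:

[(3, 1, 0)]


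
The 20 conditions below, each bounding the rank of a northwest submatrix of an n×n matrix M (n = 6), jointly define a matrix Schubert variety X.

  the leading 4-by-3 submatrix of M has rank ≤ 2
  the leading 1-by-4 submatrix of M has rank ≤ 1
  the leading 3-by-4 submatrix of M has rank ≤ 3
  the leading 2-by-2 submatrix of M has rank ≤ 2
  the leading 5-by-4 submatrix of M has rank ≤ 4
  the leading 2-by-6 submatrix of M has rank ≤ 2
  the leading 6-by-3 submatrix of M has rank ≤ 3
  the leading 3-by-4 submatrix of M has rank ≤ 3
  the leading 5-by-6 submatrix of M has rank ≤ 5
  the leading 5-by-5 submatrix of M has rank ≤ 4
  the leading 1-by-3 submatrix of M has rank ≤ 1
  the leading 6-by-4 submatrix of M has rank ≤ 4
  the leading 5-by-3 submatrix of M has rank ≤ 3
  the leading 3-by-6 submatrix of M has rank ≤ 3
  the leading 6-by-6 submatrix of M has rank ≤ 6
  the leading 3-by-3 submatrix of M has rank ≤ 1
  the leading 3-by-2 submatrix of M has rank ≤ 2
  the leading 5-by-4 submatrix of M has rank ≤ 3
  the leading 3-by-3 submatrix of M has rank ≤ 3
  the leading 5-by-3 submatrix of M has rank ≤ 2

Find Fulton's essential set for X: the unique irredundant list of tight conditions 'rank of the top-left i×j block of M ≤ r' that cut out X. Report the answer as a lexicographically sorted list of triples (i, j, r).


Propagating the 20 rank bounds to every northwest block:

  i=1: 1, 1, 1, 1, 1, 1
  i=2: 1, 1, 1, 2, 2, 2
  i=3: 1, 1, 1, 2, 3, 3
  i=4: 1, 2, 2, 3, 4, 4
  i=5: 1, 2, 2, 3, 4, 5
  i=6: 1, 2, 3, 4, 5, 6

giving w = (1, 4, 5, 2, 6, 3) via Δ²R.

|D(w)|=5, |Ess(w)|=2:

[(3, 3, 1), (5, 3, 2)]


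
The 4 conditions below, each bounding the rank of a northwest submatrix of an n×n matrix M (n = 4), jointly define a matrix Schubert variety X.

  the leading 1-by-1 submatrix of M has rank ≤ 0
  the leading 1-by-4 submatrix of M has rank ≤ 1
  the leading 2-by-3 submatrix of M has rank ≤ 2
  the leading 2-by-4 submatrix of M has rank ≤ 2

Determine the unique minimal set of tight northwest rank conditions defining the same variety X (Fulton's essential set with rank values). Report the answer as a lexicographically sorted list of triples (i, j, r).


Recovering R(i,j) via the rank-extension bound from the 4 conditions:

  i=1: 0 | 1 | 1 | 1
  i=2: 1 | 2 | 2 | 2
  i=3: 1 | 2 | 3 | 3
  i=4: 1 | 2 | 3 | 4

hence w(1..4) = (2, 1, 3, 4).

ℓ(w)=1; the 1 essential cell (i,j,r):

[(1, 1, 0)]


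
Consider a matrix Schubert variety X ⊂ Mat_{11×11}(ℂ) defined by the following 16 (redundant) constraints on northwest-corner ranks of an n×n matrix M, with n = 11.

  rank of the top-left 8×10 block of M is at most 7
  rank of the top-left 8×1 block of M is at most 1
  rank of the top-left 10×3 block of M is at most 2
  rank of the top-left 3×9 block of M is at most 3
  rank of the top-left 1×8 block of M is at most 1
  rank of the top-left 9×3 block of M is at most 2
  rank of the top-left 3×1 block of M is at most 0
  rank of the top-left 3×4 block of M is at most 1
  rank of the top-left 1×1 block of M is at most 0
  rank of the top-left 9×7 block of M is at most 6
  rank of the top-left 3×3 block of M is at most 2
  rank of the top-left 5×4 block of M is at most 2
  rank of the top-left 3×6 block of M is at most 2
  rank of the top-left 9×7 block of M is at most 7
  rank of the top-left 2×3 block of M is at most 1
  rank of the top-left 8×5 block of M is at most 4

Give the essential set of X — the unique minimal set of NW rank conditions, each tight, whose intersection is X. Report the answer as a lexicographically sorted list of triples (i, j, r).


Propagating the 16 rank bounds to every northwest block:

  row 1: 0, 1, 1, 1, 1, 1, 1, 1, 1, 1, 1
  row 2: 0, 1, 1, 1, 2, 2, 2, 2, 2, 2, 2
  row 3: 0, 1, 1, 1, 2, 2, 3, 3, 3, 3, 3
  row 4: 1, 2, 2, 2, 3, 3, 4, 4, 4, 4, 4
  row 5: 1, 2, 2, 2, 3, 4, 5, 5, 5, 5, 5
  row 6: 1, 2, 2, 3, 4, 5, 6, 6, 6, 6, 6
  row 7: 1, 2, 2, 3, 4, 5, 6, 7, 7, 7, 7
  row 8: 1, 2, 2, 3, 4, 5, 6, 7, 7, 7, 8
  row 9: 1, 2, 2, 3, 4, 5, 6, 7, 8, 8, 9
  row 10: 1, 2, 2, 3, 4, 5, 6, 7, 8, 9, 10
  row 11: 1, 2, 3, 4, 5, 6, 7, 8, 9, 10, 11

reading off 1-entries of Δ²R: w = (2, 5, 7, 1, 6, 4, 8, 11, 9, 10, 3).

Rothe diagram D(w) (17 cells), 6 SE-corners (essential conditions):

[(3, 1, 0), (3, 4, 1), (3, 6, 2), (5, 4, 2), (8, 10, 7), (10, 3, 2)]


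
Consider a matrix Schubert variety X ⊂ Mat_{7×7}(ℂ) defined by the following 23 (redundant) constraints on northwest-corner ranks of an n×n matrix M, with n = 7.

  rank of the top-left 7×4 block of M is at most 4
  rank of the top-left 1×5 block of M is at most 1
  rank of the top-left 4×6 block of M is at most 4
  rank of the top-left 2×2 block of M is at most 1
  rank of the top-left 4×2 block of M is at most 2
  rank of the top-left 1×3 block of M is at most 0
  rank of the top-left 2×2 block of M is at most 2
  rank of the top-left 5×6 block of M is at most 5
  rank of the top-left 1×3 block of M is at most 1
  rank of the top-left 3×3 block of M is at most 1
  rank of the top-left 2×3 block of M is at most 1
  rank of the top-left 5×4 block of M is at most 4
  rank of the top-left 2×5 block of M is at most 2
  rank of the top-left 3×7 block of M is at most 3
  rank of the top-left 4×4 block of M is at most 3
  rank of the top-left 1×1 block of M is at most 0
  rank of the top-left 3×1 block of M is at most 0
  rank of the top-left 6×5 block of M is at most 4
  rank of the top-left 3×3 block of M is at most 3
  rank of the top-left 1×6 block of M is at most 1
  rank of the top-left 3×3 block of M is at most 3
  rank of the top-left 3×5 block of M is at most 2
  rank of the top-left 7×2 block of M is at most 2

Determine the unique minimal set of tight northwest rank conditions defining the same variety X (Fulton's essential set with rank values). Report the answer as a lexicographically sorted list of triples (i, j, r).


Recovering R(i,j) via the rank-extension bound from the 23 conditions:

  R[1]: 0 | 0 | 0 | 1 | 1 | 1 | 1
  R[2]: 0 | 1 | 1 | 2 | 2 | 2 | 2
  R[3]: 0 | 1 | 1 | 2 | 2 | 3 | 3
  R[4]: 1 | 2 | 2 | 3 | 3 | 4 | 4
  R[5]: 1 | 2 | 3 | 4 | 4 | 5 | 5
  R[6]: 1 | 2 | 3 | 4 | 4 | 5 | 6
  R[7]: 1 | 2 | 3 | 4 | 5 | 6 | 7

reading off 1-entries of Δ²R: w = (4, 2, 6, 1, 3, 7, 5).

Rothe diagram D(w) (8 cells), 5 SE-corners (essential conditions):

[(1, 3, 0), (3, 1, 0), (3, 3, 1), (3, 5, 2), (6, 5, 4)]


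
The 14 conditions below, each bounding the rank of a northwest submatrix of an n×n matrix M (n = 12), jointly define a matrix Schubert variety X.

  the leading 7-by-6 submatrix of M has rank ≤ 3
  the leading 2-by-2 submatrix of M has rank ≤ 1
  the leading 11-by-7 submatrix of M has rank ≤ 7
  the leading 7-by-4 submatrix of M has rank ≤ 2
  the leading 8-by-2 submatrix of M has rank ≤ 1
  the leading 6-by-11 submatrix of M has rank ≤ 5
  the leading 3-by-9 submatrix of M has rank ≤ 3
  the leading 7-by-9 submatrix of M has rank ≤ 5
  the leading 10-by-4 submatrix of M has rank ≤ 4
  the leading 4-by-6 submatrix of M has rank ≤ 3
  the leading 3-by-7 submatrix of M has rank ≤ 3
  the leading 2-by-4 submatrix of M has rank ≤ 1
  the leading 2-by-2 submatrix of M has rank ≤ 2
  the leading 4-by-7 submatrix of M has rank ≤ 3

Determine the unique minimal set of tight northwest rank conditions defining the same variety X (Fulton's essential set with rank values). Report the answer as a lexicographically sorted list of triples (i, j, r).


Propagating the 14 rank bounds to every northwest block:

  1, 1, 1, 1, 1, 1, 1, 1, 1, 1, 1, 1
  1, 1, 1, 1, 2, 2, 2, 2, 2, 2, 2, 2
  1, 1, 2, 2, 3, 3, 3, 3, 3, 3, 3, 3
  1, 1, 2, 2, 3, 3, 3, 4, 4, 4, 4, 4
  1, 1, 2, 2, 3, 3, 4, 5, 5, 5, 5, 5
  1, 1, 2, 2, 3, 3, 4, 5, 5, 5, 5, 6
  1, 1, 2, 2, 3, 3, 4, 5, 5, 6, 6, 7
  1, 1, 2, 3, 4, 4, 5, 6, 6, 7, 7, 8
  1, 2, 3, 4, 5, 5, 6, 7, 7, 8, 8, 9
  1, 2, 3, 4, 5, 6, 7, 8, 8, 9, 9, 10
  1, 2, 3, 4, 5, 6, 7, 8, 9, 10, 10, 11
  1, 2, 3, 4, 5, 6, 7, 8, 9, 10, 11, 12

the unique w with this rank table is (1, 5, 3, 8, 7, 12, 10, 4, 2, 6, 9, 11).

7 SE-corners of the 22-cell Rothe diagram give Ess(w):

[(2, 4, 1), (4, 7, 3), (6, 11, 5), (7, 4, 2), (7, 6, 3), (7, 9, 5), (8, 2, 1)]


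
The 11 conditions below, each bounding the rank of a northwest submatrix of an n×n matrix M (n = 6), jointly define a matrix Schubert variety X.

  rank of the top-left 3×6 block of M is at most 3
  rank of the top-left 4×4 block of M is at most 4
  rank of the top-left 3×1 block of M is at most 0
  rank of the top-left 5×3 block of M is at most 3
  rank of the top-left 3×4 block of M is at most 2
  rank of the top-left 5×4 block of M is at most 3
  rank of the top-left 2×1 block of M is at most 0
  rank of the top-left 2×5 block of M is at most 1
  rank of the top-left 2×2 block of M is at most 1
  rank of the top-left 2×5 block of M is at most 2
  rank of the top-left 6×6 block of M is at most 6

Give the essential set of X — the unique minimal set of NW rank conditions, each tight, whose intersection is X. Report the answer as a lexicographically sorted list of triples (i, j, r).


The tightest implied rank at each (i,j), from the 11 conditions:

  row 1: 0, 1, 1, 1, 1, 1
  row 2: 0, 1, 1, 1, 1, 2
  row 3: 0, 1, 2, 2, 2, 3
  row 4: 1, 2, 3, 3, 3, 4
  row 5: 1, 2, 3, 3, 4, 5
  row 6: 1, 2, 3, 4, 5, 6

the unique w with this rank table is (2, 6, 3, 1, 5, 4).

Rothe diagram D(w) (7 cells), 3 SE-corners (essential conditions):

[(2, 5, 1), (3, 1, 0), (5, 4, 3)]


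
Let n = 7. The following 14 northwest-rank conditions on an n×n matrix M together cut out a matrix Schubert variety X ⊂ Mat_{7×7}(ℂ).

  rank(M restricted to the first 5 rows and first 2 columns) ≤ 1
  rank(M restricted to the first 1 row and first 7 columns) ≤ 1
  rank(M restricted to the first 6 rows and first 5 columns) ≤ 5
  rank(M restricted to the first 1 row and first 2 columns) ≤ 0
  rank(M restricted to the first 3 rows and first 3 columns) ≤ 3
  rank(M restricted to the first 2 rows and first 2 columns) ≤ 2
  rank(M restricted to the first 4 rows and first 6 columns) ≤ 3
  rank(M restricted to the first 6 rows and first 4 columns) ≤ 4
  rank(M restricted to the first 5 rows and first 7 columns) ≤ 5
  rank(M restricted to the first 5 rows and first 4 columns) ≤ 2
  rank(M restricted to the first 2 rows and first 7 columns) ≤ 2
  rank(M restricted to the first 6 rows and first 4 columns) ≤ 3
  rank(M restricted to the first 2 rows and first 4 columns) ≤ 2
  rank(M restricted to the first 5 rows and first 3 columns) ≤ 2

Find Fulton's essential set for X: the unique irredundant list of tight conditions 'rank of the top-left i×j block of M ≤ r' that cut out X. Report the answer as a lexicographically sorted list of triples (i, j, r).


Rank table r_w(7×7) implied by the 14 constraints:

  i=1: 0 0 1 1 1 1 1
  i=2: 1 1 2 2 2 2 2
  i=3: 1 1 2 2 3 3 3
  i=4: 1 1 2 2 3 3 4
  i=5: 1 1 2 2 3 4 5
  i=6: 1 2 3 3 4 5 6
  i=7: 1 2 3 4 5 6 7

reading off 1-entries of Δ²R: w = (3, 1, 5, 7, 6, 2, 4).

D(w) has 9 cells with 4 SE-corners; essential set:

[(1, 2, 0), (4, 6, 3), (5, 2, 1), (5, 4, 2)]


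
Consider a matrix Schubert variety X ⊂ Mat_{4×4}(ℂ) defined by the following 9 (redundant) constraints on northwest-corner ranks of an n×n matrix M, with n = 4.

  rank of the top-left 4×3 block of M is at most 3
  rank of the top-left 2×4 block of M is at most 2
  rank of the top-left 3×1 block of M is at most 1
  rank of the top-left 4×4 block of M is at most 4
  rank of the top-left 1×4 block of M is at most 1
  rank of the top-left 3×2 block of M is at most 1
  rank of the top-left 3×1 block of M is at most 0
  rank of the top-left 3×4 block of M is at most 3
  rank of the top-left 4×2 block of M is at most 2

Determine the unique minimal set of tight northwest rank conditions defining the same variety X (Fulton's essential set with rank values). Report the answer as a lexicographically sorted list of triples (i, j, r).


Reconstructing r_w from the 9 given conditions:

  i=1: 0, 1, 1, 1
  i=2: 0, 1, 2, 2
  i=3: 0, 1, 2, 3
  i=4: 1, 2, 3, 4

giving w = (2, 3, 4, 1) via Δ²R.

ℓ(w)=3; the 1 essential cell (i,j,r):

[(3, 1, 0)]


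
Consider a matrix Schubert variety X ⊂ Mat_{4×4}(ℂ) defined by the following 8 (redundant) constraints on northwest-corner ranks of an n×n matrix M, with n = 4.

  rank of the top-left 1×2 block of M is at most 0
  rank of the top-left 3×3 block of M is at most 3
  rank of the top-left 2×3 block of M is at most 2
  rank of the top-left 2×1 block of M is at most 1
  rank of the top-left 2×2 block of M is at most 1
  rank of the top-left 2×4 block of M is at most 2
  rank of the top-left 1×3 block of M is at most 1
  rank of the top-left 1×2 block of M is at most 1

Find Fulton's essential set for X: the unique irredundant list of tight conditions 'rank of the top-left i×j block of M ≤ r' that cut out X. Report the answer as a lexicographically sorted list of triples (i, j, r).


Recovering R(i,j) via the rank-extension bound from the 8 conditions:

  0, 0, 1, 1
  1, 1, 2, 2
  1, 2, 3, 3
  1, 2, 3, 4

hence w(1..4) = (3, 1, 2, 4).

Rothe diagram D(w) (2 cells), 1 SE-corner (essential condition):

[(1, 2, 0)]


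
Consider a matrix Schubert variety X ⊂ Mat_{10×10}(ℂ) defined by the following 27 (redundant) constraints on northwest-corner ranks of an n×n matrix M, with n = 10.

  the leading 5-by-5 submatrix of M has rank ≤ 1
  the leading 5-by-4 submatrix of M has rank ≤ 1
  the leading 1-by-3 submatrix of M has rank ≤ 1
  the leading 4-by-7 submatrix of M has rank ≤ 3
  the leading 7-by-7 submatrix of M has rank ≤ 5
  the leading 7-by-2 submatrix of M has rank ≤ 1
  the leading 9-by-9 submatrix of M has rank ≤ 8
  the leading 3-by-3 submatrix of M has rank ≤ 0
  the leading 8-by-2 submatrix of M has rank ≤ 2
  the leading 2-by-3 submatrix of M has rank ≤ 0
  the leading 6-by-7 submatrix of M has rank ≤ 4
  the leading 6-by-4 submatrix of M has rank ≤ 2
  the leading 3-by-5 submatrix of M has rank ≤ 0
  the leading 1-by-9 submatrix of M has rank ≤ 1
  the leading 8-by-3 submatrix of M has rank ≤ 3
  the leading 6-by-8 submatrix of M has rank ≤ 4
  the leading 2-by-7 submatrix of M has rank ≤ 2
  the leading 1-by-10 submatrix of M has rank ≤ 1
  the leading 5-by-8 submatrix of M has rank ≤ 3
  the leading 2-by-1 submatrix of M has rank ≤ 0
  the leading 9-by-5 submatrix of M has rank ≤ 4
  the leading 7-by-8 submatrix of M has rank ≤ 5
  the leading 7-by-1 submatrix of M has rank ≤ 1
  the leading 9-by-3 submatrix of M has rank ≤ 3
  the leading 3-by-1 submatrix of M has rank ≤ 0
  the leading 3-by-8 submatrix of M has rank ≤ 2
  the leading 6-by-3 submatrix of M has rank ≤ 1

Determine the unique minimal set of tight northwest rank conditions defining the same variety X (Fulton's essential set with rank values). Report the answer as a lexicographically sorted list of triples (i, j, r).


Computing R[i][j] = min implied NW-rank bound (n=10, 27 conditions):

  i=1: 0, 0, 0, 0, 0, 1, 1, 1, 1, 1
  i=2: 0, 0, 0, 0, 0, 1, 2, 2, 2, 2
  i=3: 0, 0, 0, 0, 0, 1, 2, 2, 3, 3
  i=4: 1, 1, 1, 1, 1, 2, 3, 3, 4, 4
  i=5: 1, 1, 1, 1, 1, 2, 3, 3, 4, 5
  i=6: 1, 1, 1, 2, 2, 3, 4, 4, 5, 6
  i=7: 1, 1, 2, 3, 3, 4, 5, 5, 6, 7
  i=8: 1, 2, 3, 4, 4, 5, 6, 6, 7, 8
  i=9: 1, 2, 3, 4, 4, 5, 6, 7, 8, 9
  i=10: 1, 2, 3, 4, 5, 6, 7, 8, 9, 10

second differences of R give the permutation w = (6, 7, 9, 1, 10, 4, 3, 2, 8, 5).

Fulton essential set (7 of the 25 Rothe cells):

[(3, 5, 0), (3, 8, 2), (5, 5, 1), (5, 8, 3), (6, 3, 1), (7, 2, 1), (9, 5, 4)]


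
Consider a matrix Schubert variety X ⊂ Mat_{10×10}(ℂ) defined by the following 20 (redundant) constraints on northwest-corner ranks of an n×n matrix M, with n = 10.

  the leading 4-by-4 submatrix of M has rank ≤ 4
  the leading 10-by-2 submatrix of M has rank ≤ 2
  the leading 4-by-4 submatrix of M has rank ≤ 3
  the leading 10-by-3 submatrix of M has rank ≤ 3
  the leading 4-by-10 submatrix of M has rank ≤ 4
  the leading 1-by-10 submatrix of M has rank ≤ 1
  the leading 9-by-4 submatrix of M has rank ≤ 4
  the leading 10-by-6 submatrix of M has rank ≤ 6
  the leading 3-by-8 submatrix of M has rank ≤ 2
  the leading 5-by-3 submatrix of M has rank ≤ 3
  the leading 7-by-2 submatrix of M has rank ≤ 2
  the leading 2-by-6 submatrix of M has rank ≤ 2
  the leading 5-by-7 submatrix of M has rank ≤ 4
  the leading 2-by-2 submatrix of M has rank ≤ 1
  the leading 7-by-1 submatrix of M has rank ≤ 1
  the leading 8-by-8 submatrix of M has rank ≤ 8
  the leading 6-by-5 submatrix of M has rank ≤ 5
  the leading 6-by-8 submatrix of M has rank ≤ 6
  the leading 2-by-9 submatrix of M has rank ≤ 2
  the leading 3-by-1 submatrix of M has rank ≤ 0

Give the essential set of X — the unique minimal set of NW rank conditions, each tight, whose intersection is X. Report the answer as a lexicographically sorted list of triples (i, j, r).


Reconstructing r_w from the 20 given conditions:

  0 1 1 1 1 1 1 1 1 1
  0 1 2 2 2 2 2 2 2 2
  0 1 2 2 2 2 2 2 3 3
  1 2 3 3 3 3 3 3 4 4
  1 2 3 4 4 4 4 4 5 5
  1 2 3 4 5 5 5 5 6 6
  1 2 3 4 5 6 6 6 7 7
  1 2 3 4 5 6 7 7 8 8
  1 2 3 4 5 6 7 8 9 9
  1 2 3 4 5 6 7 8 9 10

giving w = (2, 3, 9, 1, 4, 5, 6, 7, 8, 10) via Δ²R.

D(w) has 8 cells with 2 SE-corners; essential set:

[(3, 1, 0), (3, 8, 2)]


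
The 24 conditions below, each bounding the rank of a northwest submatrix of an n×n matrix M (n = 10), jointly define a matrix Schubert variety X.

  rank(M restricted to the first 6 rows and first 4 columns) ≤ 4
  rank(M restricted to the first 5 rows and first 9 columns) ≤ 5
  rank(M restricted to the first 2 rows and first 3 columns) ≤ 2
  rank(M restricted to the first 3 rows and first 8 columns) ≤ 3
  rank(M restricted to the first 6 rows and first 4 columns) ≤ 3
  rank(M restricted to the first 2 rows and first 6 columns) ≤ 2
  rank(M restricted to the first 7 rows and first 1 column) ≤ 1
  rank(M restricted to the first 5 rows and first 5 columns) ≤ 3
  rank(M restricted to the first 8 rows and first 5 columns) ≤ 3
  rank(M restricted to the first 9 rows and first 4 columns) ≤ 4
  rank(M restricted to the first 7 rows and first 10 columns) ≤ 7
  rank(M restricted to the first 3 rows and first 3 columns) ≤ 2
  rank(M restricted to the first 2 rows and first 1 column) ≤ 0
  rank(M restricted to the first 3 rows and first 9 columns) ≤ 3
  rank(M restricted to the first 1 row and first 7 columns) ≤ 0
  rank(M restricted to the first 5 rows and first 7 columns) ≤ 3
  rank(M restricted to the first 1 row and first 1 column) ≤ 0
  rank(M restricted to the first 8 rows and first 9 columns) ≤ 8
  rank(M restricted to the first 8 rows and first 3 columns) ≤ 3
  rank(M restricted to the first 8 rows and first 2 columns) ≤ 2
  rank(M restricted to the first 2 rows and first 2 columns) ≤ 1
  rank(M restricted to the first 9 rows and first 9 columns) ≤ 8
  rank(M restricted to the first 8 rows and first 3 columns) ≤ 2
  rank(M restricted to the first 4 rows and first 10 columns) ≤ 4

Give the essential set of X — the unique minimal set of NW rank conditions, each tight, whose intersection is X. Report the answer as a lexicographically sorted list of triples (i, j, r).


The tightest implied rank at each (i,j), from the 24 conditions:

  row 1: 0 | 0 | 0 | 0 | 0 | 0 | 0 | 1 | 1 | 1
  row 2: 0 | 1 | 1 | 1 | 1 | 1 | 1 | 2 | 2 | 2
  row 3: 1 | 2 | 2 | 2 | 2 | 2 | 2 | 3 | 3 | 3
  row 4: 1 | 2 | 2 | 3 | 3 | 3 | 3 | 4 | 4 | 4
  row 5: 1 | 2 | 2 | 3 | 3 | 3 | 3 | 4 | 5 | 5
  row 6: 1 | 2 | 2 | 3 | 3 | 4 | 4 | 5 | 6 | 6
  row 7: 1 | 2 | 2 | 3 | 3 | 4 | 5 | 6 | 7 | 7
  row 8: 1 | 2 | 2 | 3 | 3 | 4 | 5 | 6 | 7 | 8
  row 9: 1 | 2 | 3 | 4 | 4 | 5 | 6 | 7 | 8 | 9
  row 10: 1 | 2 | 3 | 4 | 5 | 6 | 7 | 8 | 9 | 10

second differences of R give the permutation w = (8, 2, 1, 4, 9, 6, 7, 10, 3, 5).

ℓ(w)=19; the 5 essential cells (i,j,r):

[(1, 7, 0), (2, 1, 0), (5, 7, 3), (8, 3, 2), (8, 5, 3)]


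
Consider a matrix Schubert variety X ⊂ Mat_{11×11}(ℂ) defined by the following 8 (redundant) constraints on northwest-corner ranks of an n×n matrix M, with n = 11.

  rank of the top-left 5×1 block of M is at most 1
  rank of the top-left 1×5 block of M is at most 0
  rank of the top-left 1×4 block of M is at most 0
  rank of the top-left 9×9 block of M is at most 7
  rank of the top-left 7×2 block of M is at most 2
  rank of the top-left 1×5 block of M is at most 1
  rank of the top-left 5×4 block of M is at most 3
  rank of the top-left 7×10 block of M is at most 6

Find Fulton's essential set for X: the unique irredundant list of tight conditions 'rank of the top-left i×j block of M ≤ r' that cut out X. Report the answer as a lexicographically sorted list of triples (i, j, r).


Recovering R(i,j) via the rank-extension bound from the 8 conditions:

  R[1]: 0 0 0 0 0 1 1 1 1 1 1
  R[2]: 1 1 1 1 1 2 2 2 2 2 2
  R[3]: 1 2 2 2 2 3 3 3 3 3 3
  R[4]: 1 2 3 3 3 4 4 4 4 4 4
  R[5]: 1 2 3 3 4 5 5 5 5 5 5
  R[6]: 1 2 3 4 5 6 6 6 6 6 6
  R[7]: 1 2 3 4 5 6 6 6 6 6 7
  R[8]: 1 2 3 4 5 6 7 7 7 7 8
  R[9]: 1 2 3 4 5 6 7 7 7 8 9
  R[10]: 1 2 3 4 5 6 7 8 8 9 10
  R[11]: 1 2 3 4 5 6 7 8 9 10 11

so w = (6, 1, 2, 3, 5, 4, 11, 7, 10, 8, 9).

|D(w)|=12, |Ess(w)|=4:

[(1, 5, 0), (5, 4, 3), (7, 10, 6), (9, 9, 7)]


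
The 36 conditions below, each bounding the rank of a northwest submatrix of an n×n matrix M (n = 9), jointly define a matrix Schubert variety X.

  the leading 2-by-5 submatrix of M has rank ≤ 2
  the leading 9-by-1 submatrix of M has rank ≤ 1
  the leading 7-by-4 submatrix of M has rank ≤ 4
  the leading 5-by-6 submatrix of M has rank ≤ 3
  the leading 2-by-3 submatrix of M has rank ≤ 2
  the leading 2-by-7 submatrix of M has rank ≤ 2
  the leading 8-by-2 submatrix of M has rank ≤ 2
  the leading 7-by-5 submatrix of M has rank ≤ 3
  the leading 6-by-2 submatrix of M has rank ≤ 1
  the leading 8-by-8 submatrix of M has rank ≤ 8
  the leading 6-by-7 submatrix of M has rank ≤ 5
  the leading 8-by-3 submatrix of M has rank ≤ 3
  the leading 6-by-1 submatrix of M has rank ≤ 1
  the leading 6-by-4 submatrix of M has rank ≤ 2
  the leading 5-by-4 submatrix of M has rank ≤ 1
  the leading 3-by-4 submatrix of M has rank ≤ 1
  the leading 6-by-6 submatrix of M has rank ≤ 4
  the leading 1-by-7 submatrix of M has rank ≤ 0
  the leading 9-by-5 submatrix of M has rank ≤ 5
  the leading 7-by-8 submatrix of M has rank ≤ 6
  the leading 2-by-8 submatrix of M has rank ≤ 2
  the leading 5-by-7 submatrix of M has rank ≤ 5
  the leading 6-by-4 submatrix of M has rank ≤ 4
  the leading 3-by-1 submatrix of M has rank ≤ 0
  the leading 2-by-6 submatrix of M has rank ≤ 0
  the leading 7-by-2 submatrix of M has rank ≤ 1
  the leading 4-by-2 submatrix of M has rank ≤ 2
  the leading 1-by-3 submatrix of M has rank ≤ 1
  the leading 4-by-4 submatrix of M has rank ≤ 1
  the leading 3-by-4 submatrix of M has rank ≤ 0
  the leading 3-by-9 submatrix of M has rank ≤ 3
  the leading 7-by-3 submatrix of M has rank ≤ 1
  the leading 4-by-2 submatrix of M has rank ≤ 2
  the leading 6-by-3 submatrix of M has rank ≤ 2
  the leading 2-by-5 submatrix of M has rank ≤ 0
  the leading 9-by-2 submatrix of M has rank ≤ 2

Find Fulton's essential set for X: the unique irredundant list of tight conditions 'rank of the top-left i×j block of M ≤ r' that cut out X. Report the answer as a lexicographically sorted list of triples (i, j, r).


Reconstructing r_w from the 36 given conditions:

  i=1: 0 | 0 | 0 | 0 | 0 | 0 | 0 | 1 | 1
  i=2: 0 | 0 | 0 | 0 | 0 | 0 | 1 | 2 | 2
  i=3: 0 | 0 | 0 | 0 | 1 | 1 | 2 | 3 | 3
  i=4: 1 | 1 | 1 | 1 | 2 | 2 | 3 | 4 | 4
  i=5: 1 | 1 | 1 | 1 | 2 | 3 | 4 | 5 | 5
  i=6: 1 | 1 | 1 | 2 | 3 | 4 | 5 | 6 | 6
  i=7: 1 | 1 | 1 | 2 | 3 | 4 | 5 | 6 | 7
  i=8: 1 | 2 | 2 | 3 | 4 | 5 | 6 | 7 | 8
  i=9: 1 | 2 | 3 | 4 | 5 | 6 | 7 | 8 | 9

the unique w with this rank table is (8, 7, 5, 1, 6, 4, 9, 2, 3).

|D(w)|=24, |Ess(w)|=5:

[(1, 7, 0), (2, 6, 0), (3, 4, 0), (5, 4, 1), (7, 3, 1)]


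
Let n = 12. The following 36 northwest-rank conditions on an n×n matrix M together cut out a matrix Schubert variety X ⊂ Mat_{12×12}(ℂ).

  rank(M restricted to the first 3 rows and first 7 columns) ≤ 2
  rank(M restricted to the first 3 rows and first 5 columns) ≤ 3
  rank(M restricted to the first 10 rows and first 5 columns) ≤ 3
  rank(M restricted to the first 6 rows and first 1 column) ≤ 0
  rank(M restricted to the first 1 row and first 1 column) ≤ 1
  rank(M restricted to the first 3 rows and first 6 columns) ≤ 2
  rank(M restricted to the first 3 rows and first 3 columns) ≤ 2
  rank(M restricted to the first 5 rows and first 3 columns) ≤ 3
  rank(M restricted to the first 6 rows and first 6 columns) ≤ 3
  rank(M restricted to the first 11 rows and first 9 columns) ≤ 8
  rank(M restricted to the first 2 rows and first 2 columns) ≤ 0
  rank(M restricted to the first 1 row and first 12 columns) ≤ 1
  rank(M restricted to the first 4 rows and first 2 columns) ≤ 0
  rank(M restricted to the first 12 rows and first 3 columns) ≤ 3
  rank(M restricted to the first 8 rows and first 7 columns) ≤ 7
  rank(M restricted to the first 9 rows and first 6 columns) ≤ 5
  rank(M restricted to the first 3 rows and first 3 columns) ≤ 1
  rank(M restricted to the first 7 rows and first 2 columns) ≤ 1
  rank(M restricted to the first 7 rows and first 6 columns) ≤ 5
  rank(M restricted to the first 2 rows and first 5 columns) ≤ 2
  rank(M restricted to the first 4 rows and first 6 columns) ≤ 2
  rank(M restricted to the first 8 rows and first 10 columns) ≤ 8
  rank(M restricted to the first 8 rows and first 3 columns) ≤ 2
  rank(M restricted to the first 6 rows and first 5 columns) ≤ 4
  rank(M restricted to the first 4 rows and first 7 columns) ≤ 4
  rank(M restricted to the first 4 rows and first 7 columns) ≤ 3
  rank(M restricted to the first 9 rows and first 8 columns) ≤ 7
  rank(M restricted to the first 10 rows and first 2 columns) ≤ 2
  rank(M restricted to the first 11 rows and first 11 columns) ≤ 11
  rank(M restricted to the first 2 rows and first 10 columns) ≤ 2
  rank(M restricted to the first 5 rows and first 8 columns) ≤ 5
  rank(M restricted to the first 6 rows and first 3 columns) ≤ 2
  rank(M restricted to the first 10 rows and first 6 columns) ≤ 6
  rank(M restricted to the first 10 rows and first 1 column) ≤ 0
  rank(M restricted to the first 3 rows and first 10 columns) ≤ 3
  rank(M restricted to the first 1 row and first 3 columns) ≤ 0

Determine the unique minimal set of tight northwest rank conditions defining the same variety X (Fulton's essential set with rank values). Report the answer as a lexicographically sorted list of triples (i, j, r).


Propagating the 36 rank bounds to every northwest block:

  row 1: 0 0 0 1 1 1 1 1 1 1 1 1
  row 2: 0 0 1 2 2 2 2 2 2 2 2 2
  row 3: 0 0 1 2 2 2 2 3 3 3 3 3
  row 4: 0 0 1 2 2 2 3 4 4 4 4 4
  row 5: 0 1 2 3 3 3 4 5 5 5 5 5
  row 6: 0 1 2 3 3 3 4 5 6 6 6 6
  row 7: 0 1 2 3 3 4 5 6 7 7 7 7
  row 8: 0 1 2 3 3 4 5 6 7 8 8 8
  row 9: 0 1 2 3 3 4 5 6 7 8 9 9
  row 10: 0 1 2 3 3 4 5 6 7 8 9 10
  row 11: 1 2 3 4 4 5 6 7 8 9 10 11
  row 12: 1 2 3 4 5 6 7 8 9 10 11 12

so w = (4, 3, 8, 7, 2, 9, 6, 10, 11, 12, 1, 5).

Rothe diagram D(w) (26 cells), 7 SE-corners (essential conditions):

[(1, 3, 0), (3, 7, 2), (4, 2, 0), (4, 6, 2), (6, 6, 3), (10, 1, 0), (10, 5, 3)]


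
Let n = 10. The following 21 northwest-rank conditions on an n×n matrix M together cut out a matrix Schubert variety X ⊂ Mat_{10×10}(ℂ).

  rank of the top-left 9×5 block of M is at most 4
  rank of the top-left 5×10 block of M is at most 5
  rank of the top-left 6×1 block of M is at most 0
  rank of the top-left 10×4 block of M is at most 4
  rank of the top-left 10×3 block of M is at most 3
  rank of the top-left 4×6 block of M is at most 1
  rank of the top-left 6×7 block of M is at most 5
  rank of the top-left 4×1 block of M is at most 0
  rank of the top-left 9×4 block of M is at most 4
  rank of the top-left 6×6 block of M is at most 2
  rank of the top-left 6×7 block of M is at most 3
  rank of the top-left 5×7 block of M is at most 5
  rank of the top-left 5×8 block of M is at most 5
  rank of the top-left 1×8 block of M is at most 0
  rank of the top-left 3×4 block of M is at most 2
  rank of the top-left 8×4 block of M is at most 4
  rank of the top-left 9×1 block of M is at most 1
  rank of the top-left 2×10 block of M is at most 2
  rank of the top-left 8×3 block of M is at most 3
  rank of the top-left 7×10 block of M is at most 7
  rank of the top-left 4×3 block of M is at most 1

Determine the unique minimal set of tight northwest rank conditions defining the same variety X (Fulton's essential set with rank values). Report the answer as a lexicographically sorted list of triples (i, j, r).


Propagating the 21 rank bounds to every northwest block:

  R[1]: 0 0 0 0 0 0 0 0 1 1
  R[2]: 0 1 1 1 1 1 1 1 2 2
  R[3]: 0 1 1 1 1 1 2 2 3 3
  R[4]: 0 1 1 1 1 1 2 3 4 4
  R[5]: 0 1 2 2 2 2 3 4 5 5
  R[6]: 0 1 2 2 2 2 3 4 5 6
  R[7]: 1 2 3 3 3 3 4 5 6 7
  R[8]: 1 2 3 4 4 4 5 6 7 8
  R[9]: 1 2 3 4 4 5 6 7 8 9
  R[10]: 1 2 3 4 5 6 7 8 9 10

so w = (9, 2, 7, 8, 3, 10, 1, 4, 6, 5).

ℓ(w)=25; the 5 essential cells (i,j,r):

[(1, 8, 0), (4, 6, 1), (6, 1, 0), (6, 6, 2), (9, 5, 4)]
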